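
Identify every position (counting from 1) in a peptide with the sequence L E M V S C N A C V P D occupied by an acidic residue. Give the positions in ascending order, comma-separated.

Only D (aspartate) and E (glutamate) carry a side-chain carboxylic acid.
Matching residues: E2, D12.

2, 12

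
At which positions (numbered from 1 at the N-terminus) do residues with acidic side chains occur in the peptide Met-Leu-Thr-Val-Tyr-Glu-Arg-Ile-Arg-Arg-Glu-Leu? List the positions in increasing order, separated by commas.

The acidic residues are Asp (D) and Glu (E), whose side chains end in a carboxylate group.
Matching residues: Glu6, Glu11.

6, 11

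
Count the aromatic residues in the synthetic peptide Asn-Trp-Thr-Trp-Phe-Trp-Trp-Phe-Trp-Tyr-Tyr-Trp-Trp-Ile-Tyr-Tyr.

F, W, and Y each carry an aromatic ring on the side chain.
Matching residues: Trp2, Trp4, Phe5, Trp6, Trp7, Phe8, Trp9, Tyr10, Tyr11, Trp12, Trp13, Tyr15, Tyr16.

13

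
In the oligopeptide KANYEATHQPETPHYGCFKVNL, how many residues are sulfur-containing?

1

Cysteine (C, thiol) and methionine (M, thioether) are the two sulfur-containing amino acids.
Matching residues: C17.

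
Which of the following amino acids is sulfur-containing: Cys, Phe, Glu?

Only Cys (C) and Met (M) have a sulfur atom in the side chain.
Of the listed options, only Cys belongs to this group.

Cys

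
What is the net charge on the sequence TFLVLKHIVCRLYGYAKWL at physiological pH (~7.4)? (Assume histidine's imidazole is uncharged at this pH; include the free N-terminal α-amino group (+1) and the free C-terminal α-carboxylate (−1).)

The side chains ionized at physiological pH are Lys/Arg (+1) and Asp/Glu (−1); with His treated as neutral, nothing else contributes.
Positive (K, R): K6, R11, K17 → +3.
Negative (D, E): none → −0.
The N-terminus (+1) and C-terminus (−1) cancel.
Net charge = (+3) + (−0) = +3.

+3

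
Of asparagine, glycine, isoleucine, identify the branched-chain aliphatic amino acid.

isoleucine

V, L, and I make up the branched-chain aliphatic group.
Of the listed options, only isoleucine belongs to this group.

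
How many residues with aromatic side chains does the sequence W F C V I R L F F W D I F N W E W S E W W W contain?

F, W, and Y each carry an aromatic ring on the side chain.
Matching residues: W1, F2, F8, F9, W10, F13, W15, W17, W20, W21, W22.

11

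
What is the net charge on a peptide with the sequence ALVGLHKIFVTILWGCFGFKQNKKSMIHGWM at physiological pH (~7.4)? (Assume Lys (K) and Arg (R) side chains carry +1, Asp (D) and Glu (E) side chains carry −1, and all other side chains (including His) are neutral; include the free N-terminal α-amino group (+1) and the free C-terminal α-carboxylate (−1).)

Positive (K, R): K7, K20, K23, K24 → +4.
Negative (D, E): none → −0.
The N-terminus (+1) and C-terminus (−1) cancel.
Net charge = (+4) + (−0) = +4.

+4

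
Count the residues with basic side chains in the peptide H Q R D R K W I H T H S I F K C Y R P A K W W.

K, R, and H are the three residues with basic side chains (ε-amine, guanidinium, and imidazole respectively).
Matching residues: H1, R3, R5, K6, H9, H11, K15, R18, K21.

9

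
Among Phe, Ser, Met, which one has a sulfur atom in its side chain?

Cysteine (C, thiol) and methionine (M, thioether) are the two sulfur-containing amino acids.
Of the listed options, only Met belongs to this group.

Met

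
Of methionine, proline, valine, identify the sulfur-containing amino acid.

Cysteine (C, thiol) and methionine (M, thioether) are the two sulfur-containing amino acids.
Of the listed options, only methionine belongs to this group.

methionine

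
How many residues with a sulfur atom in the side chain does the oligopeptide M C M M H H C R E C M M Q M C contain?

Cysteine (C, thiol) and methionine (M, thioether) are the two sulfur-containing amino acids.
Matching residues: M1, C2, M3, M4, C7, C10, M11, M12, M14, C15.

10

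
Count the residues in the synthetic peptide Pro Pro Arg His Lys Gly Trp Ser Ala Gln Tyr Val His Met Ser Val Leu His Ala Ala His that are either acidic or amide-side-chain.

1

Acidic: D, E. Amide-side-chain: N, Q.
Acidic residues here: none (0).
Amide-side-chain residues here: Gln10 (1).
The two groups share no amino acid, so total = 0 + 1 = 1.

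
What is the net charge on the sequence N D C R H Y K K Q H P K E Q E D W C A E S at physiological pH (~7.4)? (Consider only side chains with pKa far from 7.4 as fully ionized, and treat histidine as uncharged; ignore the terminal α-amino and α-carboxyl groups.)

At pH ~7.4 the Lys and Arg side chains are protonated (+1), the Asp and Glu side chains are deprotonated (−1), and with His taken as neutral all other side chains carry no charge.
Positive (K, R): R4, K7, K8, K12 → +4.
Negative (D, E): D2, E13, E15, D16, E20 → −5.
Net charge = (+4) + (−5) = −1.

-1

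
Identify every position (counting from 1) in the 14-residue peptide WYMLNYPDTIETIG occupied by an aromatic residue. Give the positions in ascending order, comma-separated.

1, 2, 6

F, W, and Y each carry an aromatic ring on the side chain.
Matching residues: W1, Y2, Y6.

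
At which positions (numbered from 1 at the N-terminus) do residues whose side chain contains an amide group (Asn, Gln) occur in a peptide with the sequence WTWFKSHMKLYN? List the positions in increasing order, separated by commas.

Matching residues: N12.

12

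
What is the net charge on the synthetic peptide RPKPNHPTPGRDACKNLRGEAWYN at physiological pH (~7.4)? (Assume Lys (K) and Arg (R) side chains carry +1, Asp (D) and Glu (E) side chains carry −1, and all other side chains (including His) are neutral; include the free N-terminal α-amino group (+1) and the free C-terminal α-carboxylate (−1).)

Positive (K, R): R1, K3, R11, K15, R18 → +5.
Negative (D, E): D12, E20 → −2.
The N-terminus (+1) and C-terminus (−1) cancel.
Net charge = (+5) + (−2) = +3.

+3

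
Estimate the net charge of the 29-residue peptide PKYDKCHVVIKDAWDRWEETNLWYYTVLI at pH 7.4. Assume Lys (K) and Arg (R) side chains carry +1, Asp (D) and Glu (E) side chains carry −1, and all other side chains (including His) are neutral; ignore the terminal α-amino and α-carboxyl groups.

-1

Positive (K, R): K2, K5, K11, R16 → +4.
Negative (D, E): D4, D12, D15, E18, E19 → −5.
Net charge = (+4) + (−5) = −1.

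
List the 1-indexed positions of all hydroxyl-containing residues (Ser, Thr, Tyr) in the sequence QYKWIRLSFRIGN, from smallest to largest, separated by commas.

2, 8

Matching residues: Y2, S8.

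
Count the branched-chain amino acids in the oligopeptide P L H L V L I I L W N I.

The BCAAs are Val, Leu, and Ile — aliphatic side chains with a branch point.
Matching residues: L2, L4, V5, L6, I7, I8, L9, I12.

8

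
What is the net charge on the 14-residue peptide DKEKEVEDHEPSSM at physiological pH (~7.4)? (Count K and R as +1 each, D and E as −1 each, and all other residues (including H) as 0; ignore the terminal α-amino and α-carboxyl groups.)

Positive (K, R): K2, K4 → +2.
Negative (D, E): D1, E3, E5, E7, D8, E10 → −6.
Net charge = (+2) + (−6) = −4.

-4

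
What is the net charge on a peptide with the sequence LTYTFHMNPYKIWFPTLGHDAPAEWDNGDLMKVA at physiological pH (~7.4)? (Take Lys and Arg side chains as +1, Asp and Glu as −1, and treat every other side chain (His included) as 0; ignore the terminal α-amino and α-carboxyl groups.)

-2

Positive (K, R): K11, K32 → +2.
Negative (D, E): D20, E24, D26, D29 → −4.
Net charge = (+2) + (−4) = −2.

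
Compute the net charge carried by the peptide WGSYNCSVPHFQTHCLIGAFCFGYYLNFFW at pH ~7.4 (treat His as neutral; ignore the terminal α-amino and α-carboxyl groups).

The side chains ionized at physiological pH are Lys/Arg (+1) and Asp/Glu (−1); with His treated as neutral, nothing else contributes.
Positive (K, R): none → +0.
Negative (D, E): none → −0.
Net charge = (+0) + (−0) = 0.

0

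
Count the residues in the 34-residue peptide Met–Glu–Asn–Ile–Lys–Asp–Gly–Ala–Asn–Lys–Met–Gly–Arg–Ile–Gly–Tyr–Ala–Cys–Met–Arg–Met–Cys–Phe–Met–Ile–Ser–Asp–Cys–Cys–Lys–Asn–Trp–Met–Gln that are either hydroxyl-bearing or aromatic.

4

Hydroxyl-bearing: S, T, Y. Aromatic: F, W, Y.
Hydroxyl-bearing residues here: Tyr16, Ser26 (2).
Aromatic residues here: Tyr16, Phe23, Trp32 (3).
Y is in both groups, so the 1 Y residue must not be double-counted.
Total = 2 + 3 − 1 = 4.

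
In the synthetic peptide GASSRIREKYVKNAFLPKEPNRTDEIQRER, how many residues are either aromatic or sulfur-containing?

Aromatic: F, W, Y. Sulfur-containing: C, M.
Aromatic residues here: Y10, F15 (2).
Sulfur-containing residues here: none (0).
The two groups share no amino acid, so total = 2 + 0 = 2.

2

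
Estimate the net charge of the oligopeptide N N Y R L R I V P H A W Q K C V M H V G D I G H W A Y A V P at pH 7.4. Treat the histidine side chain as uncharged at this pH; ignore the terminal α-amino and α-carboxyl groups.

Near pH 7.4, K and R contribute +1 each, D and E contribute −1 each, and every other side chain (His included, as stated) is uncharged.
Positive (K, R): R4, R6, K14 → +3.
Negative (D, E): D21 → −1.
Net charge = (+3) + (−1) = +2.

+2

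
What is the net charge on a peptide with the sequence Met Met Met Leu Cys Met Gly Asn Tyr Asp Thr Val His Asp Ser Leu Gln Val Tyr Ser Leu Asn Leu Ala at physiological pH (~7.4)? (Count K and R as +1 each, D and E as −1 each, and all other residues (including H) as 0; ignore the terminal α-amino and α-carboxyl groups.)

Positive (K, R): none → +0.
Negative (D, E): Asp10, Asp14 → −2.
Net charge = (+0) + (−2) = −2.

-2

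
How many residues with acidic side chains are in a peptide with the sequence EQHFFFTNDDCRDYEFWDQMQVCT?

Aspartate (D) and glutamate (E) have carboxylic-acid side chains and are the acidic amino acids.
Matching residues: E1, D9, D10, D13, E15, D18.

6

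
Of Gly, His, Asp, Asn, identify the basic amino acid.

The basic amino acids are Lys (K), Arg (R), and His (H).
Of the listed options, only His belongs to this group.

His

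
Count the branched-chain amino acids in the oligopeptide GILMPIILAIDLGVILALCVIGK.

13

V, L, and I make up the branched-chain aliphatic group.
Matching residues: I2, L3, I6, I7, L8, I10, L12, V14, I15, L16, L18, V20, I21.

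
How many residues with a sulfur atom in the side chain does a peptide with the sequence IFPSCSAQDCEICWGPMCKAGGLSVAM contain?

6

The sulfur-bearing residues are cysteine (–SH) and methionine (–S–CH₃).
Matching residues: C5, C10, C13, M17, C18, M27.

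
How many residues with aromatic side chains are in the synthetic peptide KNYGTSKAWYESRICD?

3

F, W, and Y each carry an aromatic ring on the side chain.
Matching residues: Y3, W9, Y10.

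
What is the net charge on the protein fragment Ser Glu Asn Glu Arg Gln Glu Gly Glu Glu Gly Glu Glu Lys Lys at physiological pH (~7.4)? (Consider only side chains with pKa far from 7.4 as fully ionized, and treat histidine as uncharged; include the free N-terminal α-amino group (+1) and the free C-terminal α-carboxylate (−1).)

Near pH 7.4, K and R contribute +1 each, D and E contribute −1 each, and every other side chain (His included, as stated) is uncharged.
Positive (K, R): Arg5, Lys14, Lys15 → +3.
Negative (D, E): Glu2, Glu4, Glu7, Glu9, Glu10, Glu12, Glu13 → −7.
The N-terminus (+1) and C-terminus (−1) cancel.
Net charge = (+3) + (−7) = −4.

-4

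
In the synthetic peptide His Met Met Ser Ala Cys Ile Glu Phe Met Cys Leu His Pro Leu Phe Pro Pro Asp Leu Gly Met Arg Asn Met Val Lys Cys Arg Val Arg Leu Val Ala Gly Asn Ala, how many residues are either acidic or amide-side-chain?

Acidic: D, E. Amide-side-chain: N, Q.
Acidic residues here: Glu8, Asp19 (2).
Amide-side-chain residues here: Asn24, Asn36 (2).
The two groups share no amino acid, so total = 2 + 2 = 4.

4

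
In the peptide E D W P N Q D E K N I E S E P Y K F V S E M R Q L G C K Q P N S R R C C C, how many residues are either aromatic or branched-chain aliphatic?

6

Aromatic: F, W, Y. Branched-chain aliphatic: I, L, V.
Aromatic residues here: W3, Y16, F18 (3).
Branched-chain aliphatic residues here: I11, V19, L25 (3).
The two groups share no amino acid, so total = 3 + 3 = 6.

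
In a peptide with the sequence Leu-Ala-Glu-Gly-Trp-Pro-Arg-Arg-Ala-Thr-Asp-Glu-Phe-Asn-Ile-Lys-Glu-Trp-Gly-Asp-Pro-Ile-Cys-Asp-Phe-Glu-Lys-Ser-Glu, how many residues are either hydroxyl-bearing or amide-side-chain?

3

Hydroxyl-bearing: S, T, Y. Amide-side-chain: N, Q.
Hydroxyl-bearing residues here: Thr10, Ser28 (2).
Amide-side-chain residues here: Asn14 (1).
The two groups share no amino acid, so total = 2 + 1 = 3.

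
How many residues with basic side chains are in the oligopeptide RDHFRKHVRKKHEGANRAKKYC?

Lysine (K), arginine (R), and histidine (H) have basic, nitrogen-containing side chains.
Matching residues: R1, H3, R5, K6, H7, R9, K10, K11, H12, R17, K19, K20.

12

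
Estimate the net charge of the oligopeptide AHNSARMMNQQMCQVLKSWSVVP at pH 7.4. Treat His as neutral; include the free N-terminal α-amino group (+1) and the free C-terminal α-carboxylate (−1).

+2

At pH ~7.4 the Lys and Arg side chains are protonated (+1), the Asp and Glu side chains are deprotonated (−1), and with His taken as neutral all other side chains carry no charge.
Positive (K, R): R6, K17 → +2.
Negative (D, E): none → −0.
The N-terminus (+1) and C-terminus (−1) cancel.
Net charge = (+2) + (−0) = +2.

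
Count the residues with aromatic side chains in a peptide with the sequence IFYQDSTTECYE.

3

Phenylalanine (F), tryptophan (W), and tyrosine (Y) have aromatic ring side chains.
Matching residues: F2, Y3, Y11.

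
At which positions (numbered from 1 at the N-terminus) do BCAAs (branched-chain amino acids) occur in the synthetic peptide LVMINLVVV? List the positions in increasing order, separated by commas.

Valine (V), leucine (L), and isoleucine (I) are the branched-chain amino acids.
Matching residues: L1, V2, I4, L6, V7, V8, V9.

1, 2, 4, 6, 7, 8, 9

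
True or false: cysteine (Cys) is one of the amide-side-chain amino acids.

The amide-side-chain residues are Asn (N) and Gln (Q).
Cysteine is not in this group.

False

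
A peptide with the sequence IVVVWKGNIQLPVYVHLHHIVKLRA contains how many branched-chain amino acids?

12

V, L, and I make up the branched-chain aliphatic group.
Matching residues: I1, V2, V3, V4, I9, L11, V13, V15, L17, I20, V21, L23.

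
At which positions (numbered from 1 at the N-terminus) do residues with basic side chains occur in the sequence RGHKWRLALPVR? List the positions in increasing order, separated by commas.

Lysine (K), arginine (R), and histidine (H) have basic, nitrogen-containing side chains.
Matching residues: R1, H3, K4, R6, R12.

1, 3, 4, 6, 12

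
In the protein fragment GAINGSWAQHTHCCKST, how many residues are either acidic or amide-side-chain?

2

Acidic: D, E. Amide-side-chain: N, Q.
Acidic residues here: none (0).
Amide-side-chain residues here: N4, Q9 (2).
The two groups share no amino acid, so total = 0 + 2 = 2.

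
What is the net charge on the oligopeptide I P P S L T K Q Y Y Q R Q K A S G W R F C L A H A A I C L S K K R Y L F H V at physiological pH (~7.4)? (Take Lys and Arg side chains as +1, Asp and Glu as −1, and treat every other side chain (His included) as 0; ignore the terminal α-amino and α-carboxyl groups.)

Positive (K, R): K7, R12, K14, R19, K31, K32, R33 → +7.
Negative (D, E): none → −0.
Net charge = (+7) + (−0) = +7.

+7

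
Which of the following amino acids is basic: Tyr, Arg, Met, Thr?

Arg

K, R, and H are the three residues with basic side chains (ε-amine, guanidinium, and imidazole respectively).
Of the listed options, only Arg belongs to this group.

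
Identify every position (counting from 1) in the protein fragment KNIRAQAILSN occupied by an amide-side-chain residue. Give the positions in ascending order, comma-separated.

2, 6, 11

The amide-side-chain residues are Asn (N) and Gln (Q).
Matching residues: N2, Q6, N11.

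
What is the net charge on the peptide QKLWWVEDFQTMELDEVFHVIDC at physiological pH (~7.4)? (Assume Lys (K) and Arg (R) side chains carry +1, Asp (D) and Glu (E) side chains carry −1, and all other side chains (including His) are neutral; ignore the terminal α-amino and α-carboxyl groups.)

-5

Positive (K, R): K2 → +1.
Negative (D, E): E7, D8, E13, D15, E16, D22 → −6.
Net charge = (+1) + (−6) = −5.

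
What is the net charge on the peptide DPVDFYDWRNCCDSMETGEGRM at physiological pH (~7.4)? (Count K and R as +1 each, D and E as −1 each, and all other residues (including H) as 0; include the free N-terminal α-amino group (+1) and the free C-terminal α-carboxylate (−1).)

Positive (K, R): R9, R21 → +2.
Negative (D, E): D1, D4, D7, D13, E16, E19 → −6.
The N-terminus (+1) and C-terminus (−1) cancel.
Net charge = (+2) + (−6) = −4.

-4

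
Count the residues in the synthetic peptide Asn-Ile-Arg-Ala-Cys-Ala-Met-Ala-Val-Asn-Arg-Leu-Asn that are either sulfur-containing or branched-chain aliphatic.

5

Sulfur-containing: C, M. Branched-chain aliphatic: I, L, V.
Sulfur-containing residues here: Cys5, Met7 (2).
Branched-chain aliphatic residues here: Ile2, Val9, Leu12 (3).
The two groups share no amino acid, so total = 2 + 3 = 5.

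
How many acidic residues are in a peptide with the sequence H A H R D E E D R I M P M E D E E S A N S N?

The acidic residues are Asp (D) and Glu (E), whose side chains end in a carboxylate group.
Matching residues: D5, E6, E7, D8, E14, D15, E16, E17.

8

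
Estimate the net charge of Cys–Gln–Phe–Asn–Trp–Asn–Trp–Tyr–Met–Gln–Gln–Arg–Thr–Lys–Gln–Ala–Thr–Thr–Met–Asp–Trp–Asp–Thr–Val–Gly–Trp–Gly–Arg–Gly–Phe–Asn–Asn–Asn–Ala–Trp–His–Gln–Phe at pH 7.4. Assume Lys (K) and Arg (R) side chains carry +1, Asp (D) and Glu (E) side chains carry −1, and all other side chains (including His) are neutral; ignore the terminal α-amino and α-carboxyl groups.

Positive (K, R): Arg12, Lys14, Arg28 → +3.
Negative (D, E): Asp20, Asp22 → −2.
Net charge = (+3) + (−2) = +1.

+1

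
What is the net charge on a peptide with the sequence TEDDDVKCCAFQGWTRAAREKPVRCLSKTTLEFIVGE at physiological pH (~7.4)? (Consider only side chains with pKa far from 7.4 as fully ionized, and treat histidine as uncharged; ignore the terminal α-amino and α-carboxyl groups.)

-1

The side chains ionized at physiological pH are Lys/Arg (+1) and Asp/Glu (−1); with His treated as neutral, nothing else contributes.
Positive (K, R): K7, R16, R19, K21, R24, K28 → +6.
Negative (D, E): E2, D3, D4, D5, E20, E32, E37 → −7.
Net charge = (+6) + (−7) = −1.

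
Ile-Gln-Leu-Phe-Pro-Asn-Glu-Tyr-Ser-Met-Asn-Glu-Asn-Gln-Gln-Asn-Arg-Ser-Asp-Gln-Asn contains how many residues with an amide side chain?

9

Only N (asparagine) and Q (glutamine) carry a side-chain carboxamide.
Matching residues: Gln2, Asn6, Asn11, Asn13, Gln14, Gln15, Asn16, Gln20, Asn21.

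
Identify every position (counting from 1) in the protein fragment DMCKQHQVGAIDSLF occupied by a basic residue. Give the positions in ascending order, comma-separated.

4, 6

Matching residues: K4, H6.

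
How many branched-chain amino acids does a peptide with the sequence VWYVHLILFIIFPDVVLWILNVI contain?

V, L, and I make up the branched-chain aliphatic group.
Matching residues: V1, V4, L6, I7, L8, I10, I11, V15, V16, L17, I19, L20, V22, I23.

14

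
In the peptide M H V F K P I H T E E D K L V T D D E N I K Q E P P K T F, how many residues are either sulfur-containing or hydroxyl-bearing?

4

Sulfur-containing: C, M. Hydroxyl-bearing: S, T, Y.
Sulfur-containing residues here: M1 (1).
Hydroxyl-bearing residues here: T9, T16, T28 (3).
The two groups share no amino acid, so total = 1 + 3 = 4.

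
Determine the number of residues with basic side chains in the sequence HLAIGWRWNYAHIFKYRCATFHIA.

6

Lysine (K), arginine (R), and histidine (H) have basic, nitrogen-containing side chains.
Matching residues: H1, R7, H12, K15, R17, H22.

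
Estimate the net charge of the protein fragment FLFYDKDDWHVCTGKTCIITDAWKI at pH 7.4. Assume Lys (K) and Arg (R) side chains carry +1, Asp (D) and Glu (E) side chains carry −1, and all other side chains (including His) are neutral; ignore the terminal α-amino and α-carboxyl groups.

-1

Positive (K, R): K6, K15, K24 → +3.
Negative (D, E): D5, D7, D8, D21 → −4.
Net charge = (+3) + (−4) = −1.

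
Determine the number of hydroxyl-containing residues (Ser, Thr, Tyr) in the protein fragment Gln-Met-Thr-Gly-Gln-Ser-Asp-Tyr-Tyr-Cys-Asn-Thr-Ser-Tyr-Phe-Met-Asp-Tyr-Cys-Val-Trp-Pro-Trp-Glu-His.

Matching residues: Thr3, Ser6, Tyr8, Tyr9, Thr12, Ser13, Tyr14, Tyr18.

8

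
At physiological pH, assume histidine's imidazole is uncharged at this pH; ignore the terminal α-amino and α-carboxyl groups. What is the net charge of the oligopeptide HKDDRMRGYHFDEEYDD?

-4

At pH ~7.4 the Lys and Arg side chains are protonated (+1), the Asp and Glu side chains are deprotonated (−1), and with His taken as neutral all other side chains carry no charge.
Positive (K, R): K2, R5, R7 → +3.
Negative (D, E): D3, D4, D12, E13, E14, D16, D17 → −7.
Net charge = (+3) + (−7) = −4.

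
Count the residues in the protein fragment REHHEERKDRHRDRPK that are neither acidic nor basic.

Acidic: D, E. Basic: K, R, H. All other residues are neither.
Matching residues: P15.

1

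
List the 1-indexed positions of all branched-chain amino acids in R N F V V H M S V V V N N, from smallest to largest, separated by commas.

4, 5, 9, 10, 11

The BCAAs are Val, Leu, and Ile — aliphatic side chains with a branch point.
Matching residues: V4, V5, V9, V10, V11.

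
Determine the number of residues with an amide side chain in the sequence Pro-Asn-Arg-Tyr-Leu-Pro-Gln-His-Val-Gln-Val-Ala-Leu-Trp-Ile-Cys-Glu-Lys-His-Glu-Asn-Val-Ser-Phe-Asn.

5

Only N (asparagine) and Q (glutamine) carry a side-chain carboxamide.
Matching residues: Asn2, Gln7, Gln10, Asn21, Asn25.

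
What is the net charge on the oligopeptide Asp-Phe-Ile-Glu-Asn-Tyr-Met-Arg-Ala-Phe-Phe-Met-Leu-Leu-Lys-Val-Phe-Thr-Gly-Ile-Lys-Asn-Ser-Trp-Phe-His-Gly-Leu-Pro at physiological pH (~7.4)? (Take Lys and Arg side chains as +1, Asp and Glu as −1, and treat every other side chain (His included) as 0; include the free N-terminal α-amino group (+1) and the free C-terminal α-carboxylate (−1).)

+1

Positive (K, R): Arg8, Lys15, Lys21 → +3.
Negative (D, E): Asp1, Glu4 → −2.
The N-terminus (+1) and C-terminus (−1) cancel.
Net charge = (+3) + (−2) = +1.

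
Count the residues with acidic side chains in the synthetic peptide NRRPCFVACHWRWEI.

1

The acidic residues are Asp (D) and Glu (E), whose side chains end in a carboxylate group.
Matching residues: E14.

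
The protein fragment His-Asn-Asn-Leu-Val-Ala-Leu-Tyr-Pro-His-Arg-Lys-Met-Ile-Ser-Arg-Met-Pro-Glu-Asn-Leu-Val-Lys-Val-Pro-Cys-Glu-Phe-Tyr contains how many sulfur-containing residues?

Only Cys (C) and Met (M) have a sulfur atom in the side chain.
Matching residues: Met13, Met17, Cys26.

3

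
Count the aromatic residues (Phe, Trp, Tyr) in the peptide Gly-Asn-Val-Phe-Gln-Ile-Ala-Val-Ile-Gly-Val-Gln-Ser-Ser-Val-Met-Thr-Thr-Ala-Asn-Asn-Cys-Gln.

Matching residues: Phe4.

1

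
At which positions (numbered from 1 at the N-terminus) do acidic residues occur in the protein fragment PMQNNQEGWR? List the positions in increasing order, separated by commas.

Only D (aspartate) and E (glutamate) carry a side-chain carboxylic acid.
Matching residues: E7.

7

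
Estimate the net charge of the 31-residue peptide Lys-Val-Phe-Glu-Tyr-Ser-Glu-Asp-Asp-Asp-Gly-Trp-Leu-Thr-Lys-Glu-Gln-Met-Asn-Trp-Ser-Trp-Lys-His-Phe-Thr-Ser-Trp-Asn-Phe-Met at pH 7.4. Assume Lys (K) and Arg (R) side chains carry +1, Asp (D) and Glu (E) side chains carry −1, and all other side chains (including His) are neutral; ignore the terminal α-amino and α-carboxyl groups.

Positive (K, R): Lys1, Lys15, Lys23 → +3.
Negative (D, E): Glu4, Glu7, Asp8, Asp9, Asp10, Glu16 → −6.
Net charge = (+3) + (−6) = −3.

-3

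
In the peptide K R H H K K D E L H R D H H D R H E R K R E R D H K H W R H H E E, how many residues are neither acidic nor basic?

Acidic: D, E. Basic: K, R, H. All other residues are neither.
Matching residues: L9, W28.

2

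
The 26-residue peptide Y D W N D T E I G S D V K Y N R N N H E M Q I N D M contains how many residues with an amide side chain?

Asparagine (N) and glutamine (Q) have uncharged amide side chains.
Matching residues: N4, N15, N17, N18, Q22, N24.

6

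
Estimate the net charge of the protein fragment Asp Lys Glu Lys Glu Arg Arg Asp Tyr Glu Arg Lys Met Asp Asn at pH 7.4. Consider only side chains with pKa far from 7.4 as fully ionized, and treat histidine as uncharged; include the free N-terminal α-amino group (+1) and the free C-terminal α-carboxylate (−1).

0

The side chains ionized at physiological pH are Lys/Arg (+1) and Asp/Glu (−1); with His treated as neutral, nothing else contributes.
Positive (K, R): Lys2, Lys4, Arg6, Arg7, Arg11, Lys12 → +6.
Negative (D, E): Asp1, Glu3, Glu5, Asp8, Glu10, Asp14 → −6.
The N-terminus (+1) and C-terminus (−1) cancel.
Net charge = (+6) + (−6) = 0.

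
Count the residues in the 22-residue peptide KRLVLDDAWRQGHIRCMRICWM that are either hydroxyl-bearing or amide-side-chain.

1

Hydroxyl-bearing: S, T, Y. Amide-side-chain: N, Q.
Hydroxyl-bearing residues here: none (0).
Amide-side-chain residues here: Q11 (1).
The two groups share no amino acid, so total = 0 + 1 = 1.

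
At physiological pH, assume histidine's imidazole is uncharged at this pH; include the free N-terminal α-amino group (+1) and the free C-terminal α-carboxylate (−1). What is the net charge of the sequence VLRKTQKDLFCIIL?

Near pH 7.4, K and R contribute +1 each, D and E contribute −1 each, and every other side chain (His included, as stated) is uncharged.
Positive (K, R): R3, K4, K7 → +3.
Negative (D, E): D8 → −1.
The N-terminus (+1) and C-terminus (−1) cancel.
Net charge = (+3) + (−1) = +2.

+2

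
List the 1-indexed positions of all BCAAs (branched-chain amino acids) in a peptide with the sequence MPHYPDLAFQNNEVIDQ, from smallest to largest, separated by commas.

7, 14, 15

Valine (V), leucine (L), and isoleucine (I) are the branched-chain amino acids.
Matching residues: L7, V14, I15.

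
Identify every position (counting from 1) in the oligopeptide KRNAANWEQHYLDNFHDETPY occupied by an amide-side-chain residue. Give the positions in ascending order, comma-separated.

3, 6, 9, 14

Asparagine (N) and glutamine (Q) have uncharged amide side chains.
Matching residues: N3, N6, Q9, N14.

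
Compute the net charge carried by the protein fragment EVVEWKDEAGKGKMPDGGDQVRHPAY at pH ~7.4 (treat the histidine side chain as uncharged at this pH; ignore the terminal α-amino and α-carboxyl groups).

-2

Near pH 7.4, K and R contribute +1 each, D and E contribute −1 each, and every other side chain (His included, as stated) is uncharged.
Positive (K, R): K6, K11, K13, R22 → +4.
Negative (D, E): E1, E4, D7, E8, D16, D19 → −6.
Net charge = (+4) + (−6) = −2.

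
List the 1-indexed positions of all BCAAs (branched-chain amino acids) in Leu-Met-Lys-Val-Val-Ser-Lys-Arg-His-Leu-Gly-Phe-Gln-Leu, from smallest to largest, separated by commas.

1, 4, 5, 10, 14

The BCAAs are Val, Leu, and Ile — aliphatic side chains with a branch point.
Matching residues: Leu1, Val4, Val5, Leu10, Leu14.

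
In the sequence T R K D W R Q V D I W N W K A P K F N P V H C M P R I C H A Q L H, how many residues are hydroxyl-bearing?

The –OH-bearing residues are Ser, Thr (aliphatic alcohols), and Tyr (phenol).
Matching residues: T1.

1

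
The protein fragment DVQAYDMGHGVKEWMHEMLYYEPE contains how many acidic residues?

Only D (aspartate) and E (glutamate) carry a side-chain carboxylic acid.
Matching residues: D1, D6, E13, E17, E22, E24.

6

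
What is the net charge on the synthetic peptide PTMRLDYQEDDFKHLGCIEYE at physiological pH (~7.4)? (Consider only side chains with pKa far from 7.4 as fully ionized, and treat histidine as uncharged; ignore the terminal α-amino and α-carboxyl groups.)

Near pH 7.4, K and R contribute +1 each, D and E contribute −1 each, and every other side chain (His included, as stated) is uncharged.
Positive (K, R): R4, K13 → +2.
Negative (D, E): D6, E9, D10, D11, E19, E21 → −6.
Net charge = (+2) + (−6) = −4.

-4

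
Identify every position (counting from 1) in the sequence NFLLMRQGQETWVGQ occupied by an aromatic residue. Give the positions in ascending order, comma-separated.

2, 12

The aromatic amino acids are Phe (F, benzyl), Trp (W, indole), and Tyr (Y, phenol).
Matching residues: F2, W12.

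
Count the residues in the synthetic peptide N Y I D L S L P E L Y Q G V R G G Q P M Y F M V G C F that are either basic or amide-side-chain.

4

Basic: H, K, R. Amide-side-chain: N, Q.
Basic residues here: R15 (1).
Amide-side-chain residues here: N1, Q12, Q18 (3).
The two groups share no amino acid, so total = 1 + 3 = 4.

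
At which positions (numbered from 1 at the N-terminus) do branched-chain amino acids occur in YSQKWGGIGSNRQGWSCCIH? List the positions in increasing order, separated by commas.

8, 19

The BCAAs are Val, Leu, and Ile — aliphatic side chains with a branch point.
Matching residues: I8, I19.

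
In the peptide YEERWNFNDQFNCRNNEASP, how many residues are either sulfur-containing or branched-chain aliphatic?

1

Sulfur-containing: C, M. Branched-chain aliphatic: I, L, V.
Sulfur-containing residues here: C13 (1).
Branched-chain aliphatic residues here: none (0).
The two groups share no amino acid, so total = 1 + 0 = 1.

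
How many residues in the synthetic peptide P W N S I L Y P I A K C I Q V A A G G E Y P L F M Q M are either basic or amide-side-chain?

4

Basic: H, K, R. Amide-side-chain: N, Q.
Basic residues here: K11 (1).
Amide-side-chain residues here: N3, Q14, Q26 (3).
The two groups share no amino acid, so total = 1 + 3 = 4.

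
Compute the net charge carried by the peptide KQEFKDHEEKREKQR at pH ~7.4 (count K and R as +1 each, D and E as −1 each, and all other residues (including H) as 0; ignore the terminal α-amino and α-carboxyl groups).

Positive (K, R): K1, K5, K10, R11, K13, R15 → +6.
Negative (D, E): E3, D6, E8, E9, E12 → −5.
Net charge = (+6) + (−5) = +1.

+1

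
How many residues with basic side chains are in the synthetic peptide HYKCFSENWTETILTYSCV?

2

Lysine (K), arginine (R), and histidine (H) have basic, nitrogen-containing side chains.
Matching residues: H1, K3.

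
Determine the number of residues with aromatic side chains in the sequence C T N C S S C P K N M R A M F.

The aromatic amino acids are Phe (F, benzyl), Trp (W, indole), and Tyr (Y, phenol).
Matching residues: F15.

1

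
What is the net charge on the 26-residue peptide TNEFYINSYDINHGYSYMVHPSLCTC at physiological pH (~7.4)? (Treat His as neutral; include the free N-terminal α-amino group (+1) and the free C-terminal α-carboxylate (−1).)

The side chains ionized at physiological pH are Lys/Arg (+1) and Asp/Glu (−1); with His treated as neutral, nothing else contributes.
Positive (K, R): none → +0.
Negative (D, E): E3, D10 → −2.
The N-terminus (+1) and C-terminus (−1) cancel.
Net charge = (+0) + (−2) = −2.

-2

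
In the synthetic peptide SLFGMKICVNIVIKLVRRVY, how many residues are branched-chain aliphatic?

9

Valine (V), leucine (L), and isoleucine (I) are the branched-chain amino acids.
Matching residues: L2, I7, V9, I11, V12, I13, L15, V16, V19.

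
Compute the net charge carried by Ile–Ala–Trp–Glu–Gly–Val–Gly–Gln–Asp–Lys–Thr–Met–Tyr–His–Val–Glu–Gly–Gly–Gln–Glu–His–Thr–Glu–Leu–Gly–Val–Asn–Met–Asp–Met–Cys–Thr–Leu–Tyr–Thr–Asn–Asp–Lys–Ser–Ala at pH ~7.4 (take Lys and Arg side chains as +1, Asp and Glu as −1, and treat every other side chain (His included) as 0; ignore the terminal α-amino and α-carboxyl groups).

-5

Positive (K, R): Lys10, Lys38 → +2.
Negative (D, E): Glu4, Asp9, Glu16, Glu20, Glu23, Asp29, Asp37 → −7.
Net charge = (+2) + (−7) = −5.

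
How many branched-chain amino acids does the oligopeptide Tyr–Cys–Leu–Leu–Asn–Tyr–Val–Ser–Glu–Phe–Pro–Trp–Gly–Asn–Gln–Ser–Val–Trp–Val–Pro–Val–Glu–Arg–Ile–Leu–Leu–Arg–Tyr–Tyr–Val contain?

10

Valine (V), leucine (L), and isoleucine (I) are the branched-chain amino acids.
Matching residues: Leu3, Leu4, Val7, Val17, Val19, Val21, Ile24, Leu25, Leu26, Val30.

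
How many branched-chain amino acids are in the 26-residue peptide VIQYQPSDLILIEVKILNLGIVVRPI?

14

The BCAAs are Val, Leu, and Ile — aliphatic side chains with a branch point.
Matching residues: V1, I2, L9, I10, L11, I12, V14, I16, L17, L19, I21, V22, V23, I26.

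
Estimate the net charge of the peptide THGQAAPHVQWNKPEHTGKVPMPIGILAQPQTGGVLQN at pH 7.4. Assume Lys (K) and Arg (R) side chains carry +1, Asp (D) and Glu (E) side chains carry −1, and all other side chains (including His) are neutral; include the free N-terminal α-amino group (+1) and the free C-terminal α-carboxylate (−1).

+1

Positive (K, R): K13, K19 → +2.
Negative (D, E): E15 → −1.
The N-terminus (+1) and C-terminus (−1) cancel.
Net charge = (+2) + (−1) = +1.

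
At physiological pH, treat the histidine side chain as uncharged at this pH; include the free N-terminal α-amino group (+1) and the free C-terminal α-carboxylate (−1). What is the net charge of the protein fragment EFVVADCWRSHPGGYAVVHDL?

The side chains ionized at physiological pH are Lys/Arg (+1) and Asp/Glu (−1); with His treated as neutral, nothing else contributes.
Positive (K, R): R9 → +1.
Negative (D, E): E1, D6, D20 → −3.
The N-terminus (+1) and C-terminus (−1) cancel.
Net charge = (+1) + (−3) = −2.

-2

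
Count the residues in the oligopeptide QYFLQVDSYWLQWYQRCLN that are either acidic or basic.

Acidic: D, E. Basic: H, K, R.
Acidic residues here: D7 (1).
Basic residues here: R16 (1).
The two groups share no amino acid, so total = 1 + 1 = 2.

2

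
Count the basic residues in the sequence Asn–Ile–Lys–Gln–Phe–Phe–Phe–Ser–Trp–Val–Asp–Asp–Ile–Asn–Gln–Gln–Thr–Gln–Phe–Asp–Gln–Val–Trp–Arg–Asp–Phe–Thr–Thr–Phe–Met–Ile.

Lysine (K), arginine (R), and histidine (H) have basic, nitrogen-containing side chains.
Matching residues: Lys3, Arg24.

2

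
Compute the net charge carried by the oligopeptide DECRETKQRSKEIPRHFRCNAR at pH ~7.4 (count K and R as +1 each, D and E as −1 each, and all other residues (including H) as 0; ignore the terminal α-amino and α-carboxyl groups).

+3

Positive (K, R): R4, K7, R9, K11, R15, R18, R22 → +7.
Negative (D, E): D1, E2, E5, E12 → −4.
Net charge = (+7) + (−4) = +3.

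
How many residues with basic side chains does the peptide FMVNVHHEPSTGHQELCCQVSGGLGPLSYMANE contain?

3

The basic amino acids are Lys (K), Arg (R), and His (H).
Matching residues: H6, H7, H13.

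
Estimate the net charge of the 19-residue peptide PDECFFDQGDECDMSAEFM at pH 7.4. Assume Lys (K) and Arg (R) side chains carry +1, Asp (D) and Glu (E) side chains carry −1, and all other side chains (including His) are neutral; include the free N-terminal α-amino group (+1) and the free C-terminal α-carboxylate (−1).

Positive (K, R): none → +0.
Negative (D, E): D2, E3, D7, D10, E11, D13, E17 → −7.
The N-terminus (+1) and C-terminus (−1) cancel.
Net charge = (+0) + (−7) = −7.

-7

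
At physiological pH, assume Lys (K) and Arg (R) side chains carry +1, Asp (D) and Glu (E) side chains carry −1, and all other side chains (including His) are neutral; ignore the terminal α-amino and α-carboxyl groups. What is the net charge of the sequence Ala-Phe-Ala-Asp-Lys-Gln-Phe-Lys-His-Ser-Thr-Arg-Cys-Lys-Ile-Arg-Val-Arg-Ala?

+5

Positive (K, R): Lys5, Lys8, Arg12, Lys14, Arg16, Arg18 → +6.
Negative (D, E): Asp4 → −1.
Net charge = (+6) + (−1) = +5.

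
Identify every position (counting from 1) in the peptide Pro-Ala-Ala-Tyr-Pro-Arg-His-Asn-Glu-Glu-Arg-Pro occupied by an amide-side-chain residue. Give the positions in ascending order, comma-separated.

Matching residues: Asn8.

8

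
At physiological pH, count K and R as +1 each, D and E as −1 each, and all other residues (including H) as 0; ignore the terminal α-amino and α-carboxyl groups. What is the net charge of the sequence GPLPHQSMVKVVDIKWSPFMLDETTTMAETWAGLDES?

Positive (K, R): K10, K15 → +2.
Negative (D, E): D13, D22, E23, E29, D35, E36 → −6.
Net charge = (+2) + (−6) = −4.

-4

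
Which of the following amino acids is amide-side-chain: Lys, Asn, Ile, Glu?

Asn

The amide-side-chain residues are Asn (N) and Gln (Q).
Of the listed options, only Asn belongs to this group.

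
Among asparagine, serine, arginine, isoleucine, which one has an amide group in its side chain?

asparagine

Only N (asparagine) and Q (glutamine) carry a side-chain carboxamide.
Of the listed options, only asparagine belongs to this group.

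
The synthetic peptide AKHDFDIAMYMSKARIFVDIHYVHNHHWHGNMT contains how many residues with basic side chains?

K, R, and H are the three residues with basic side chains (ε-amine, guanidinium, and imidazole respectively).
Matching residues: K2, H3, K13, R15, H21, H24, H26, H27, H29.

9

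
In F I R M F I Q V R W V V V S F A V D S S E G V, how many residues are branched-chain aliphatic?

Valine (V), leucine (L), and isoleucine (I) are the branched-chain amino acids.
Matching residues: I2, I6, V8, V11, V12, V13, V17, V23.

8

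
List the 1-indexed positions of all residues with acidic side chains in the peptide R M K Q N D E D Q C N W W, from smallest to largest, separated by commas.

Aspartate (D) and glutamate (E) have carboxylic-acid side chains and are the acidic amino acids.
Matching residues: D6, E7, D8.

6, 7, 8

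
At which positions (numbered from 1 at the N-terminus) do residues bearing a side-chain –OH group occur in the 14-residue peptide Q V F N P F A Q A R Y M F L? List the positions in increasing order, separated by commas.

S, T, and Y are the three residues with a side-chain hydroxyl.
Matching residues: Y11.

11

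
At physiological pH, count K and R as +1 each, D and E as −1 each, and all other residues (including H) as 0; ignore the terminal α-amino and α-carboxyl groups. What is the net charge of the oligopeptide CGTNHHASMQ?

0

Positive (K, R): none → +0.
Negative (D, E): none → −0.
Net charge = (+0) + (−0) = 0.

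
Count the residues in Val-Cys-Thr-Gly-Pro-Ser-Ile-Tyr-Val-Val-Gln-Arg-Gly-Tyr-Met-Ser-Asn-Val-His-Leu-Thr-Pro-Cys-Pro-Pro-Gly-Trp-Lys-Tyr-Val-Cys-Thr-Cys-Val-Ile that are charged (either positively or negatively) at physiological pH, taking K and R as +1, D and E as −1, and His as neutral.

2

Charged side chains at pH ~7.4: K, R (positive); D, E (negative).
Matching residues: Arg12, Lys28.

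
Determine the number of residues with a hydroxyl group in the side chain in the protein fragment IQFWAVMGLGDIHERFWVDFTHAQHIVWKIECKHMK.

1

Serine (S), threonine (T), and tyrosine (Y) each carry a hydroxyl group on the side chain.
Matching residues: T21.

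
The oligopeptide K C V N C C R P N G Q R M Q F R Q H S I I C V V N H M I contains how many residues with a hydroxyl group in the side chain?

The –OH-bearing residues are Ser, Thr (aliphatic alcohols), and Tyr (phenol).
Matching residues: S19.

1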